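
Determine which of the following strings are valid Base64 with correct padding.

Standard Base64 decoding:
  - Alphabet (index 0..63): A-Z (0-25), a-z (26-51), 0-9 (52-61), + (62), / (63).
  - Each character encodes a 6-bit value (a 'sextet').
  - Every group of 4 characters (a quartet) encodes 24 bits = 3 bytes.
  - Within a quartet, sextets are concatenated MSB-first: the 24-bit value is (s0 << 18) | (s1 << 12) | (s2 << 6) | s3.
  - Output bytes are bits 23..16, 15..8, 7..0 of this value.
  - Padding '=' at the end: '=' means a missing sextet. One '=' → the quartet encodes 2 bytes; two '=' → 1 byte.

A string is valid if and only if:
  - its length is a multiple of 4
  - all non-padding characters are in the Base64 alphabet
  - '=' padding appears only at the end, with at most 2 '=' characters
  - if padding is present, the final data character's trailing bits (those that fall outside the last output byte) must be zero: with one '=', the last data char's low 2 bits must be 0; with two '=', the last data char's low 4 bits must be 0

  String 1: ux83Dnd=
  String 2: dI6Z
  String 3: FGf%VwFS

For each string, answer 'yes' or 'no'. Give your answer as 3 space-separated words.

Answer: no yes no

Derivation:
String 1: 'ux83Dnd=' → invalid (bad trailing bits)
String 2: 'dI6Z' → valid
String 3: 'FGf%VwFS' → invalid (bad char(s): ['%'])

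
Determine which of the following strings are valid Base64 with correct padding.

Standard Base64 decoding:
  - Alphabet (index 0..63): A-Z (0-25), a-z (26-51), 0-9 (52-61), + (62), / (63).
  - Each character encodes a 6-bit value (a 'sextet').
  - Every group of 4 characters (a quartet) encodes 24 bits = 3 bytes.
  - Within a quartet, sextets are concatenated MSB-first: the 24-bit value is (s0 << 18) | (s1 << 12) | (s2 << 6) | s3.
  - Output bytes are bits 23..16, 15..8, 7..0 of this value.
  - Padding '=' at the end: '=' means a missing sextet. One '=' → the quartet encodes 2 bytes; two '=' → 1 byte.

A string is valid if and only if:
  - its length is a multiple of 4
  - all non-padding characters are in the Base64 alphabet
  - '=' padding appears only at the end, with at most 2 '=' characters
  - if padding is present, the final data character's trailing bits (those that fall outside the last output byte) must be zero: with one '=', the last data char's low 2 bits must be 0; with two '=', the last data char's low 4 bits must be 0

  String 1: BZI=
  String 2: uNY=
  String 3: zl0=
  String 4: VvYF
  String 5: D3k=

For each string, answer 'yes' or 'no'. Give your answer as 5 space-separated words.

String 1: 'BZI=' → valid
String 2: 'uNY=' → valid
String 3: 'zl0=' → valid
String 4: 'VvYF' → valid
String 5: 'D3k=' → valid

Answer: yes yes yes yes yes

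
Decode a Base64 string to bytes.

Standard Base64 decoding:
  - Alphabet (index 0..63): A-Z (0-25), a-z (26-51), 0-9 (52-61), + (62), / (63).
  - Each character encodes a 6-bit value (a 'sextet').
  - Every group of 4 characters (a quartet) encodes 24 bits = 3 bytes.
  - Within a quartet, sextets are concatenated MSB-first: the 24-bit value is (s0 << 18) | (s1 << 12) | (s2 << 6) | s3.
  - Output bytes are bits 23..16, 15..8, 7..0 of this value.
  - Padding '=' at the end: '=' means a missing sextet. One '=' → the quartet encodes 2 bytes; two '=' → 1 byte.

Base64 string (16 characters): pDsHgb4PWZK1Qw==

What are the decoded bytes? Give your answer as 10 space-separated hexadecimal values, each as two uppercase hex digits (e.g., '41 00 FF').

After char 0 ('p'=41): chars_in_quartet=1 acc=0x29 bytes_emitted=0
After char 1 ('D'=3): chars_in_quartet=2 acc=0xA43 bytes_emitted=0
After char 2 ('s'=44): chars_in_quartet=3 acc=0x290EC bytes_emitted=0
After char 3 ('H'=7): chars_in_quartet=4 acc=0xA43B07 -> emit A4 3B 07, reset; bytes_emitted=3
After char 4 ('g'=32): chars_in_quartet=1 acc=0x20 bytes_emitted=3
After char 5 ('b'=27): chars_in_quartet=2 acc=0x81B bytes_emitted=3
After char 6 ('4'=56): chars_in_quartet=3 acc=0x206F8 bytes_emitted=3
After char 7 ('P'=15): chars_in_quartet=4 acc=0x81BE0F -> emit 81 BE 0F, reset; bytes_emitted=6
After char 8 ('W'=22): chars_in_quartet=1 acc=0x16 bytes_emitted=6
After char 9 ('Z'=25): chars_in_quartet=2 acc=0x599 bytes_emitted=6
After char 10 ('K'=10): chars_in_quartet=3 acc=0x1664A bytes_emitted=6
After char 11 ('1'=53): chars_in_quartet=4 acc=0x5992B5 -> emit 59 92 B5, reset; bytes_emitted=9
After char 12 ('Q'=16): chars_in_quartet=1 acc=0x10 bytes_emitted=9
After char 13 ('w'=48): chars_in_quartet=2 acc=0x430 bytes_emitted=9
Padding '==': partial quartet acc=0x430 -> emit 43; bytes_emitted=10

Answer: A4 3B 07 81 BE 0F 59 92 B5 43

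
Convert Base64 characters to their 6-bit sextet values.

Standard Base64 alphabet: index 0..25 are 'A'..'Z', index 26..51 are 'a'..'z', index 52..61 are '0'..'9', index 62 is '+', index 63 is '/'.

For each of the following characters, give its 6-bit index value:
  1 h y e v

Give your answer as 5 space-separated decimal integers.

'1': 0..9 range, 52 + ord('1') − ord('0') = 53
'h': a..z range, 26 + ord('h') − ord('a') = 33
'y': a..z range, 26 + ord('y') − ord('a') = 50
'e': a..z range, 26 + ord('e') − ord('a') = 30
'v': a..z range, 26 + ord('v') − ord('a') = 47

Answer: 53 33 50 30 47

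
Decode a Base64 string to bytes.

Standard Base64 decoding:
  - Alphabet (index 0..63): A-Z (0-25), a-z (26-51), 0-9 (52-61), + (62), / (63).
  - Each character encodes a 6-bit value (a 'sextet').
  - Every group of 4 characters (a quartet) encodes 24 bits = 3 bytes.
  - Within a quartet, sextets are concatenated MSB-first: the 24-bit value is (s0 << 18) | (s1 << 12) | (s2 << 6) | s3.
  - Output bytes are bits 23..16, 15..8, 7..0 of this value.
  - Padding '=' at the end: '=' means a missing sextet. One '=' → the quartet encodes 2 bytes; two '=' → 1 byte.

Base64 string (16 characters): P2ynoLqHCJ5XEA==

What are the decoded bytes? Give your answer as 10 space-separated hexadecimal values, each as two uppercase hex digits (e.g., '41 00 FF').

After char 0 ('P'=15): chars_in_quartet=1 acc=0xF bytes_emitted=0
After char 1 ('2'=54): chars_in_quartet=2 acc=0x3F6 bytes_emitted=0
After char 2 ('y'=50): chars_in_quartet=3 acc=0xFDB2 bytes_emitted=0
After char 3 ('n'=39): chars_in_quartet=4 acc=0x3F6CA7 -> emit 3F 6C A7, reset; bytes_emitted=3
After char 4 ('o'=40): chars_in_quartet=1 acc=0x28 bytes_emitted=3
After char 5 ('L'=11): chars_in_quartet=2 acc=0xA0B bytes_emitted=3
After char 6 ('q'=42): chars_in_quartet=3 acc=0x282EA bytes_emitted=3
After char 7 ('H'=7): chars_in_quartet=4 acc=0xA0BA87 -> emit A0 BA 87, reset; bytes_emitted=6
After char 8 ('C'=2): chars_in_quartet=1 acc=0x2 bytes_emitted=6
After char 9 ('J'=9): chars_in_quartet=2 acc=0x89 bytes_emitted=6
After char 10 ('5'=57): chars_in_quartet=3 acc=0x2279 bytes_emitted=6
After char 11 ('X'=23): chars_in_quartet=4 acc=0x89E57 -> emit 08 9E 57, reset; bytes_emitted=9
After char 12 ('E'=4): chars_in_quartet=1 acc=0x4 bytes_emitted=9
After char 13 ('A'=0): chars_in_quartet=2 acc=0x100 bytes_emitted=9
Padding '==': partial quartet acc=0x100 -> emit 10; bytes_emitted=10

Answer: 3F 6C A7 A0 BA 87 08 9E 57 10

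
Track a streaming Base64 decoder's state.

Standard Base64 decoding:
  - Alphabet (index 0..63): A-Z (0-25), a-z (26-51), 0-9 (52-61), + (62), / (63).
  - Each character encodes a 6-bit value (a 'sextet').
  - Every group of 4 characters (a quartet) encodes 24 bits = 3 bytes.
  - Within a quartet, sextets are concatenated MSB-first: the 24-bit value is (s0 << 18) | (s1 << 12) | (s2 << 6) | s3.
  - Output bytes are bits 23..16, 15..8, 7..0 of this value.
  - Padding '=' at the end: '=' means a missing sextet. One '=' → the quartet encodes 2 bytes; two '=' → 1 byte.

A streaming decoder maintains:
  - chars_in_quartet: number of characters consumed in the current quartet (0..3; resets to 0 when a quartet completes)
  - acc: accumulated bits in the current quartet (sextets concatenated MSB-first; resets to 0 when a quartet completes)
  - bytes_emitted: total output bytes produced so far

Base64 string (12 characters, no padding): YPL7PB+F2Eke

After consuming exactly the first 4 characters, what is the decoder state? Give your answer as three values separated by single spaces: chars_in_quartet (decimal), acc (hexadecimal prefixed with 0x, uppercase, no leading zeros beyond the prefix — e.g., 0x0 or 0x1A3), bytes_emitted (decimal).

Answer: 0 0x0 3

Derivation:
After char 0 ('Y'=24): chars_in_quartet=1 acc=0x18 bytes_emitted=0
After char 1 ('P'=15): chars_in_quartet=2 acc=0x60F bytes_emitted=0
After char 2 ('L'=11): chars_in_quartet=3 acc=0x183CB bytes_emitted=0
After char 3 ('7'=59): chars_in_quartet=4 acc=0x60F2FB -> emit 60 F2 FB, reset; bytes_emitted=3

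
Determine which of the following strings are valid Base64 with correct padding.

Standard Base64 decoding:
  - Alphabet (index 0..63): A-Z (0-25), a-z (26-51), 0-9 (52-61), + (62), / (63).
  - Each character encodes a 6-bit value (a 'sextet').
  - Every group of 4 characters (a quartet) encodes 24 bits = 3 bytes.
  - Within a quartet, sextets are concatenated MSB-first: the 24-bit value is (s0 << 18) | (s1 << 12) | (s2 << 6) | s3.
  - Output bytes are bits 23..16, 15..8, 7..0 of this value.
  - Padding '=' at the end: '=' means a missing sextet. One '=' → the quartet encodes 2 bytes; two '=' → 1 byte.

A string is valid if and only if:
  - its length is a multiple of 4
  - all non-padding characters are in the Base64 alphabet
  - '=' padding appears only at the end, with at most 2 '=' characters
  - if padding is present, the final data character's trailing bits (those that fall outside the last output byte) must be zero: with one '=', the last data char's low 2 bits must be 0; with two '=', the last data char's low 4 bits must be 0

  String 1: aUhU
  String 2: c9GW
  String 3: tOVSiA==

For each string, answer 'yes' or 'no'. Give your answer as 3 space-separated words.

String 1: 'aUhU' → valid
String 2: 'c9GW' → valid
String 3: 'tOVSiA==' → valid

Answer: yes yes yes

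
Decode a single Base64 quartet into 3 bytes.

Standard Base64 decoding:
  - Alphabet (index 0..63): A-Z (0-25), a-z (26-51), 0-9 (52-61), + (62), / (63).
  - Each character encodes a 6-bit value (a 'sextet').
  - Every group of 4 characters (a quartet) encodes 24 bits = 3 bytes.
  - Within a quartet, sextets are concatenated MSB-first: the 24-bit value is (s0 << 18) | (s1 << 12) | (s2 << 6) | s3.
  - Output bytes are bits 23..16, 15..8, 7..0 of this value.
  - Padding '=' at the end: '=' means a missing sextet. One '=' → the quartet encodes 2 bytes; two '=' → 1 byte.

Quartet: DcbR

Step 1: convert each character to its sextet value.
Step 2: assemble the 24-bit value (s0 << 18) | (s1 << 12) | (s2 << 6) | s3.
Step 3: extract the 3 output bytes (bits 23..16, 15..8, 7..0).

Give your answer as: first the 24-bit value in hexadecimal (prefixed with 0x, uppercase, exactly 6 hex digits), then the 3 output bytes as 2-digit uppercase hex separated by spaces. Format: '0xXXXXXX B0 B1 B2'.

Answer: 0x0DC6D1 0D C6 D1

Derivation:
Sextets: D=3, c=28, b=27, R=17
24-bit: (3<<18) | (28<<12) | (27<<6) | 17
      = 0x0C0000 | 0x01C000 | 0x0006C0 | 0x000011
      = 0x0DC6D1
Bytes: (v>>16)&0xFF=0D, (v>>8)&0xFF=C6, v&0xFF=D1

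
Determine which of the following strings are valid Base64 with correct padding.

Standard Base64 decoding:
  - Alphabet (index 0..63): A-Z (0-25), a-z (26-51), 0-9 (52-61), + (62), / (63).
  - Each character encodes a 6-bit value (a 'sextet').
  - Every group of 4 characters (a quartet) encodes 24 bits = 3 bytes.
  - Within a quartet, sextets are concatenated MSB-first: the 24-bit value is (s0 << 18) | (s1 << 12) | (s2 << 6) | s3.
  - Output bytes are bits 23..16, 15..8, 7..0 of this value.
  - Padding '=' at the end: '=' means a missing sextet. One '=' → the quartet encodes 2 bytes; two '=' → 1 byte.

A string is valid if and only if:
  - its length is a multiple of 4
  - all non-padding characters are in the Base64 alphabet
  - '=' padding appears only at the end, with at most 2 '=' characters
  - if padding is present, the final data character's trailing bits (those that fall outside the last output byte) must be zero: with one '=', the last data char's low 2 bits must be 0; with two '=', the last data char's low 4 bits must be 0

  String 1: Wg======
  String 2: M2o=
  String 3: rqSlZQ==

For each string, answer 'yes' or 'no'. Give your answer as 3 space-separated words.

Answer: no yes yes

Derivation:
String 1: 'Wg======' → invalid (6 pad chars (max 2))
String 2: 'M2o=' → valid
String 3: 'rqSlZQ==' → valid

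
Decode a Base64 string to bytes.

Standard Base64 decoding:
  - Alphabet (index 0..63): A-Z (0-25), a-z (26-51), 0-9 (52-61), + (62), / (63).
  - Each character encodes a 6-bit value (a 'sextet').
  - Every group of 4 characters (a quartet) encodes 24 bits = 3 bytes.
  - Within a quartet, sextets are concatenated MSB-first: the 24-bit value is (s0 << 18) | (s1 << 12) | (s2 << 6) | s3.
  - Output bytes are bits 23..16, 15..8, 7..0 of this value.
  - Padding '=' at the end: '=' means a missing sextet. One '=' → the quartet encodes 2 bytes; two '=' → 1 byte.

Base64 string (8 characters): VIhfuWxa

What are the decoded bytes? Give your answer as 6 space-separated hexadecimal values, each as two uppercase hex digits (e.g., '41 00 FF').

Answer: 54 88 5F B9 6C 5A

Derivation:
After char 0 ('V'=21): chars_in_quartet=1 acc=0x15 bytes_emitted=0
After char 1 ('I'=8): chars_in_quartet=2 acc=0x548 bytes_emitted=0
After char 2 ('h'=33): chars_in_quartet=3 acc=0x15221 bytes_emitted=0
After char 3 ('f'=31): chars_in_quartet=4 acc=0x54885F -> emit 54 88 5F, reset; bytes_emitted=3
After char 4 ('u'=46): chars_in_quartet=1 acc=0x2E bytes_emitted=3
After char 5 ('W'=22): chars_in_quartet=2 acc=0xB96 bytes_emitted=3
After char 6 ('x'=49): chars_in_quartet=3 acc=0x2E5B1 bytes_emitted=3
After char 7 ('a'=26): chars_in_quartet=4 acc=0xB96C5A -> emit B9 6C 5A, reset; bytes_emitted=6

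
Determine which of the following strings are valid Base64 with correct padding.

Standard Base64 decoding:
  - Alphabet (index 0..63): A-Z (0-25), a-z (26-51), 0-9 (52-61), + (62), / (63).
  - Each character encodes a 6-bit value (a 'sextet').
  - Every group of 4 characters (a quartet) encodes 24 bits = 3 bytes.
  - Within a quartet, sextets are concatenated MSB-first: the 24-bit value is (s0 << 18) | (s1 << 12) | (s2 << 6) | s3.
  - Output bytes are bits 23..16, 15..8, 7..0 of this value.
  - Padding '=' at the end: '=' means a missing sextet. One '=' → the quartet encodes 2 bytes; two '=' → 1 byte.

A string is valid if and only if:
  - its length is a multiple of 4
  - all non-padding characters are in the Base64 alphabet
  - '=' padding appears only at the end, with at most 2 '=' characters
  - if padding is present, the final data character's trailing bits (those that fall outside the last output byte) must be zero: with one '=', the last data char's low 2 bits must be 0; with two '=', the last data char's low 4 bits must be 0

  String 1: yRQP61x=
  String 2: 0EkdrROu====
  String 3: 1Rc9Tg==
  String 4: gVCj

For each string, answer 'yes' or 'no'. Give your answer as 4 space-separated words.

String 1: 'yRQP61x=' → invalid (bad trailing bits)
String 2: '0EkdrROu====' → invalid (4 pad chars (max 2))
String 3: '1Rc9Tg==' → valid
String 4: 'gVCj' → valid

Answer: no no yes yes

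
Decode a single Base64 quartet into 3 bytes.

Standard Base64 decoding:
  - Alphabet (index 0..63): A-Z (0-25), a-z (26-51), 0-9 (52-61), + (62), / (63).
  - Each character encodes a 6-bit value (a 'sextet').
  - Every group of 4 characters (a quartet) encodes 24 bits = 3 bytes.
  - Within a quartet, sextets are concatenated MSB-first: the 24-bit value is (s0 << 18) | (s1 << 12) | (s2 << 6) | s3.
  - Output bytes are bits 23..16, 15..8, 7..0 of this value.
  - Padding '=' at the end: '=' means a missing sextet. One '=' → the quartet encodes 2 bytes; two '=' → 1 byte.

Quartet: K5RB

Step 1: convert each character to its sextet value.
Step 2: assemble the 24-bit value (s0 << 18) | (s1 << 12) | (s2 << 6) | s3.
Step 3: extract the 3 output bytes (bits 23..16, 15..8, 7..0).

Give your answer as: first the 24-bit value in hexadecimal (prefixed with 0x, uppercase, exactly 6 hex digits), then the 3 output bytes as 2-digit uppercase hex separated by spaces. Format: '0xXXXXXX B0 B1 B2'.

Answer: 0x2B9441 2B 94 41

Derivation:
Sextets: K=10, 5=57, R=17, B=1
24-bit: (10<<18) | (57<<12) | (17<<6) | 1
      = 0x280000 | 0x039000 | 0x000440 | 0x000001
      = 0x2B9441
Bytes: (v>>16)&0xFF=2B, (v>>8)&0xFF=94, v&0xFF=41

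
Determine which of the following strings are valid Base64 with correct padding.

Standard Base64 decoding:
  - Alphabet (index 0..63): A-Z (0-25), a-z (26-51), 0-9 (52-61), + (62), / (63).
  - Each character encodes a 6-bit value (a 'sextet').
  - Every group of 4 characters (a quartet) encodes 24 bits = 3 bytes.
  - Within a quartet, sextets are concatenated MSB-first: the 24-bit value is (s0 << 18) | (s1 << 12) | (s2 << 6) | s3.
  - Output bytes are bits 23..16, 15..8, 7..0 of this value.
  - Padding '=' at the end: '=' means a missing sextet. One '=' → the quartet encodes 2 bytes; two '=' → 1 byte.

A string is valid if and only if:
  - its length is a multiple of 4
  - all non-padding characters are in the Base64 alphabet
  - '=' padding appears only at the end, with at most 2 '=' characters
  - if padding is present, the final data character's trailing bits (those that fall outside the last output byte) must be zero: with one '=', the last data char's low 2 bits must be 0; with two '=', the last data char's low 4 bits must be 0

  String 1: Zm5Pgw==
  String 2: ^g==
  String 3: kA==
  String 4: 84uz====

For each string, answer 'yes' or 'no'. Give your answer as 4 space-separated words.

Answer: yes no yes no

Derivation:
String 1: 'Zm5Pgw==' → valid
String 2: '^g==' → invalid (bad char(s): ['^'])
String 3: 'kA==' → valid
String 4: '84uz====' → invalid (4 pad chars (max 2))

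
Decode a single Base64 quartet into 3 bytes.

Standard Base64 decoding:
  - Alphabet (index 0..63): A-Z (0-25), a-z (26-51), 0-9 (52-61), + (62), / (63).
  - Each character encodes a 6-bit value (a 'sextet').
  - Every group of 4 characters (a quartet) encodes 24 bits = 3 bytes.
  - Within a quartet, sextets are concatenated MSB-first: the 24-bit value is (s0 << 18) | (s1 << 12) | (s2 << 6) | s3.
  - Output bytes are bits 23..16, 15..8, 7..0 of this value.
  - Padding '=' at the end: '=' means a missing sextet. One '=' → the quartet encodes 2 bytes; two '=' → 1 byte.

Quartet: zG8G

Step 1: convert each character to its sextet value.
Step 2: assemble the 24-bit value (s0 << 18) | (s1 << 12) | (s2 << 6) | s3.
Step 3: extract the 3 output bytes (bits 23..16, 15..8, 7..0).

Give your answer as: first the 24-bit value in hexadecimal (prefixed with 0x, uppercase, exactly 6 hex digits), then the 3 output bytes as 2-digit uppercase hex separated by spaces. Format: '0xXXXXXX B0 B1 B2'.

Answer: 0xCC6F06 CC 6F 06

Derivation:
Sextets: z=51, G=6, 8=60, G=6
24-bit: (51<<18) | (6<<12) | (60<<6) | 6
      = 0xCC0000 | 0x006000 | 0x000F00 | 0x000006
      = 0xCC6F06
Bytes: (v>>16)&0xFF=CC, (v>>8)&0xFF=6F, v&0xFF=06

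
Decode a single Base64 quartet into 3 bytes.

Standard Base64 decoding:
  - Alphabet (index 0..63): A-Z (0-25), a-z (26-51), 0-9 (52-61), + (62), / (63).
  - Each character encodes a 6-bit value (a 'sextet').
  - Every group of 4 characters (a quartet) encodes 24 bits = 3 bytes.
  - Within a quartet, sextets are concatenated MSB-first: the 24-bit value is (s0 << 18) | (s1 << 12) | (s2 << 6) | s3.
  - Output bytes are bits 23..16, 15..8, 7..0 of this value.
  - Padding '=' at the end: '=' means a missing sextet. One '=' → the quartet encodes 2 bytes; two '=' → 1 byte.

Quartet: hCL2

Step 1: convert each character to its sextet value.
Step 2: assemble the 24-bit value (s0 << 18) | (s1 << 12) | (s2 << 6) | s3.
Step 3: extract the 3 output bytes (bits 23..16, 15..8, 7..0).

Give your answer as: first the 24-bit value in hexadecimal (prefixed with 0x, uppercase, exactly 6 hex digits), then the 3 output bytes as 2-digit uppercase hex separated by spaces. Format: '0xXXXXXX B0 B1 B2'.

Answer: 0x8422F6 84 22 F6

Derivation:
Sextets: h=33, C=2, L=11, 2=54
24-bit: (33<<18) | (2<<12) | (11<<6) | 54
      = 0x840000 | 0x002000 | 0x0002C0 | 0x000036
      = 0x8422F6
Bytes: (v>>16)&0xFF=84, (v>>8)&0xFF=22, v&0xFF=F6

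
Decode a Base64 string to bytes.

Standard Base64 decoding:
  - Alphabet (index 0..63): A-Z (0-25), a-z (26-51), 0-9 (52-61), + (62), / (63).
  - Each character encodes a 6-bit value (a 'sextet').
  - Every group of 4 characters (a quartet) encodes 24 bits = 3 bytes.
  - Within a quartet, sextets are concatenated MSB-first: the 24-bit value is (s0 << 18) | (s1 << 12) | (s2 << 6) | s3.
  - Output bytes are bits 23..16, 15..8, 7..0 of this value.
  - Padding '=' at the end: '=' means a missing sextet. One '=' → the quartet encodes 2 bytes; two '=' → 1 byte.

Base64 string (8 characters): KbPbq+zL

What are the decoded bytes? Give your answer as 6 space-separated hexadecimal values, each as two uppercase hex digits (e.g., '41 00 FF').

After char 0 ('K'=10): chars_in_quartet=1 acc=0xA bytes_emitted=0
After char 1 ('b'=27): chars_in_quartet=2 acc=0x29B bytes_emitted=0
After char 2 ('P'=15): chars_in_quartet=3 acc=0xA6CF bytes_emitted=0
After char 3 ('b'=27): chars_in_quartet=4 acc=0x29B3DB -> emit 29 B3 DB, reset; bytes_emitted=3
After char 4 ('q'=42): chars_in_quartet=1 acc=0x2A bytes_emitted=3
After char 5 ('+'=62): chars_in_quartet=2 acc=0xABE bytes_emitted=3
After char 6 ('z'=51): chars_in_quartet=3 acc=0x2AFB3 bytes_emitted=3
After char 7 ('L'=11): chars_in_quartet=4 acc=0xABECCB -> emit AB EC CB, reset; bytes_emitted=6

Answer: 29 B3 DB AB EC CB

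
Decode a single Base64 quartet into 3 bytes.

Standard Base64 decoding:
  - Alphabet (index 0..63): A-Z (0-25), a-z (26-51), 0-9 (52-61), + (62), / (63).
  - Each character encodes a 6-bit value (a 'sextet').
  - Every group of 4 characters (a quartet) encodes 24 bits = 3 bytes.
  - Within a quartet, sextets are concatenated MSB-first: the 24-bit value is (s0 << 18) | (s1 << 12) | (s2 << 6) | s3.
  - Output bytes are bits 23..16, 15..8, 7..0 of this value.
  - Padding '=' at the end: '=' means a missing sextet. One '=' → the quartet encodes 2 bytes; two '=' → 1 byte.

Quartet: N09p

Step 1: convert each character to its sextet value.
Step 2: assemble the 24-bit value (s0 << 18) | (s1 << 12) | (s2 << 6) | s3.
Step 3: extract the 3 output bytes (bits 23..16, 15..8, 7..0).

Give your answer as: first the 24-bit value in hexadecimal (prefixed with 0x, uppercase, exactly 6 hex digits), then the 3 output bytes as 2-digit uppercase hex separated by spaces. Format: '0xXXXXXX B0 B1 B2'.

Sextets: N=13, 0=52, 9=61, p=41
24-bit: (13<<18) | (52<<12) | (61<<6) | 41
      = 0x340000 | 0x034000 | 0x000F40 | 0x000029
      = 0x374F69
Bytes: (v>>16)&0xFF=37, (v>>8)&0xFF=4F, v&0xFF=69

Answer: 0x374F69 37 4F 69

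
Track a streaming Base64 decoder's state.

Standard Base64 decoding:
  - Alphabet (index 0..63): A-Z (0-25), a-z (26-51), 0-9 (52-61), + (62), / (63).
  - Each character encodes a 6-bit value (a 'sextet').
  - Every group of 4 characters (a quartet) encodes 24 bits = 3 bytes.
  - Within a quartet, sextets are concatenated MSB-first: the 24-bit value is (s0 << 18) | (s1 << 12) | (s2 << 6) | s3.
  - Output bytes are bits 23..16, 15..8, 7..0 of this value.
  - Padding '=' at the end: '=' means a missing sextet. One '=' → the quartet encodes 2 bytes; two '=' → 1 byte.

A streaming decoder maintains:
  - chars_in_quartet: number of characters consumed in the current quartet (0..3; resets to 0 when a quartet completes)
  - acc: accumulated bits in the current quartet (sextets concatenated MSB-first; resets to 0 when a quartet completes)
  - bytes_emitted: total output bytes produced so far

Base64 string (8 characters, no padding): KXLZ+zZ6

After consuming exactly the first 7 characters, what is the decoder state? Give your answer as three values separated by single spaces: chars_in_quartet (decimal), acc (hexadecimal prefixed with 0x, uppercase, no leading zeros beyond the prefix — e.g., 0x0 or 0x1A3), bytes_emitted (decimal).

After char 0 ('K'=10): chars_in_quartet=1 acc=0xA bytes_emitted=0
After char 1 ('X'=23): chars_in_quartet=2 acc=0x297 bytes_emitted=0
After char 2 ('L'=11): chars_in_quartet=3 acc=0xA5CB bytes_emitted=0
After char 3 ('Z'=25): chars_in_quartet=4 acc=0x2972D9 -> emit 29 72 D9, reset; bytes_emitted=3
After char 4 ('+'=62): chars_in_quartet=1 acc=0x3E bytes_emitted=3
After char 5 ('z'=51): chars_in_quartet=2 acc=0xFB3 bytes_emitted=3
After char 6 ('Z'=25): chars_in_quartet=3 acc=0x3ECD9 bytes_emitted=3

Answer: 3 0x3ECD9 3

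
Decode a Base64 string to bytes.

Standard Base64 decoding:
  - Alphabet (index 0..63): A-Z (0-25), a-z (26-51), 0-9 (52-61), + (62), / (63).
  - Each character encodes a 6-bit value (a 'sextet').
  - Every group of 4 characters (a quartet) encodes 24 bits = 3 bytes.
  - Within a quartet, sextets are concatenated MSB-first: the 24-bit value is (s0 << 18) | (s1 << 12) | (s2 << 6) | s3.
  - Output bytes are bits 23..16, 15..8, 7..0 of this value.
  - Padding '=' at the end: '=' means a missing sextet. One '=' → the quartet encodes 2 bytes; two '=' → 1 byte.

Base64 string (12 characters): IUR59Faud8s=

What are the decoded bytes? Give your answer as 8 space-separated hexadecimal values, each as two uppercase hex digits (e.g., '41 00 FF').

After char 0 ('I'=8): chars_in_quartet=1 acc=0x8 bytes_emitted=0
After char 1 ('U'=20): chars_in_quartet=2 acc=0x214 bytes_emitted=0
After char 2 ('R'=17): chars_in_quartet=3 acc=0x8511 bytes_emitted=0
After char 3 ('5'=57): chars_in_quartet=4 acc=0x214479 -> emit 21 44 79, reset; bytes_emitted=3
After char 4 ('9'=61): chars_in_quartet=1 acc=0x3D bytes_emitted=3
After char 5 ('F'=5): chars_in_quartet=2 acc=0xF45 bytes_emitted=3
After char 6 ('a'=26): chars_in_quartet=3 acc=0x3D15A bytes_emitted=3
After char 7 ('u'=46): chars_in_quartet=4 acc=0xF456AE -> emit F4 56 AE, reset; bytes_emitted=6
After char 8 ('d'=29): chars_in_quartet=1 acc=0x1D bytes_emitted=6
After char 9 ('8'=60): chars_in_quartet=2 acc=0x77C bytes_emitted=6
After char 10 ('s'=44): chars_in_quartet=3 acc=0x1DF2C bytes_emitted=6
Padding '=': partial quartet acc=0x1DF2C -> emit 77 CB; bytes_emitted=8

Answer: 21 44 79 F4 56 AE 77 CB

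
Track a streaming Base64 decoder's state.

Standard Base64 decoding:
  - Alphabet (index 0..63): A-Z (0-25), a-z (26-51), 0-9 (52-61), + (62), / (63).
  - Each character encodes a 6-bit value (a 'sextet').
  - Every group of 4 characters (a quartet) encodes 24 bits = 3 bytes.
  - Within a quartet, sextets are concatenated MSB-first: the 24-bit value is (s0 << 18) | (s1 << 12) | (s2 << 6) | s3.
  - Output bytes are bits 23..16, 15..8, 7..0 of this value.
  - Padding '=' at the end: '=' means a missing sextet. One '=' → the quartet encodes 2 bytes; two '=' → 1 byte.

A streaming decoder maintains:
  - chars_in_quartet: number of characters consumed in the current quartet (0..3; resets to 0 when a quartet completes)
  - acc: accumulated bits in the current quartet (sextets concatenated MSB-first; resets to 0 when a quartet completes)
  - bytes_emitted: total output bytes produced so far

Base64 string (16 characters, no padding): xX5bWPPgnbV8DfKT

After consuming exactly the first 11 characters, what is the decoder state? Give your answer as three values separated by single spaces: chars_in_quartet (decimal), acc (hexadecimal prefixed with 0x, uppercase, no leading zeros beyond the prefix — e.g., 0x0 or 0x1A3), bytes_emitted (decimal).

Answer: 3 0x276D5 6

Derivation:
After char 0 ('x'=49): chars_in_quartet=1 acc=0x31 bytes_emitted=0
After char 1 ('X'=23): chars_in_quartet=2 acc=0xC57 bytes_emitted=0
After char 2 ('5'=57): chars_in_quartet=3 acc=0x315F9 bytes_emitted=0
After char 3 ('b'=27): chars_in_quartet=4 acc=0xC57E5B -> emit C5 7E 5B, reset; bytes_emitted=3
After char 4 ('W'=22): chars_in_quartet=1 acc=0x16 bytes_emitted=3
After char 5 ('P'=15): chars_in_quartet=2 acc=0x58F bytes_emitted=3
After char 6 ('P'=15): chars_in_quartet=3 acc=0x163CF bytes_emitted=3
After char 7 ('g'=32): chars_in_quartet=4 acc=0x58F3E0 -> emit 58 F3 E0, reset; bytes_emitted=6
After char 8 ('n'=39): chars_in_quartet=1 acc=0x27 bytes_emitted=6
After char 9 ('b'=27): chars_in_quartet=2 acc=0x9DB bytes_emitted=6
After char 10 ('V'=21): chars_in_quartet=3 acc=0x276D5 bytes_emitted=6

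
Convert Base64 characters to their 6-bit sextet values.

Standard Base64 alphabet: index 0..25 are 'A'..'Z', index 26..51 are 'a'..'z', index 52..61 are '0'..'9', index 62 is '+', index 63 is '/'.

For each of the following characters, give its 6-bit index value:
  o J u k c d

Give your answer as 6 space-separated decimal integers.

'o': a..z range, 26 + ord('o') − ord('a') = 40
'J': A..Z range, ord('J') − ord('A') = 9
'u': a..z range, 26 + ord('u') − ord('a') = 46
'k': a..z range, 26 + ord('k') − ord('a') = 36
'c': a..z range, 26 + ord('c') − ord('a') = 28
'd': a..z range, 26 + ord('d') − ord('a') = 29

Answer: 40 9 46 36 28 29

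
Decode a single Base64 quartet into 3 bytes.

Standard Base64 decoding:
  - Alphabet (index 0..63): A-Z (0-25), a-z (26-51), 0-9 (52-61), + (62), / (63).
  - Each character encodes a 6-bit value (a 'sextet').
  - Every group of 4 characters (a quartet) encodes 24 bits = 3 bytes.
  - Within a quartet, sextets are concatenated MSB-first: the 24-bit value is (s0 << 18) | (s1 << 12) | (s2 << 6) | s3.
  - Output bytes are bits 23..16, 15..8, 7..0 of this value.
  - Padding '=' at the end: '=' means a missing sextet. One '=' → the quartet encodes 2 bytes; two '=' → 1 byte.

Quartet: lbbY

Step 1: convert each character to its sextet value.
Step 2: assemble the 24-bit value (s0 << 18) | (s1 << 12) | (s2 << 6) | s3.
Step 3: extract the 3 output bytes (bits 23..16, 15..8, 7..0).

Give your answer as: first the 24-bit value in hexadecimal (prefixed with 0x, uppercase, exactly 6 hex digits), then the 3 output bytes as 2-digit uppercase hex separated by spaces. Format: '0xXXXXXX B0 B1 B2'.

Sextets: l=37, b=27, b=27, Y=24
24-bit: (37<<18) | (27<<12) | (27<<6) | 24
      = 0x940000 | 0x01B000 | 0x0006C0 | 0x000018
      = 0x95B6D8
Bytes: (v>>16)&0xFF=95, (v>>8)&0xFF=B6, v&0xFF=D8

Answer: 0x95B6D8 95 B6 D8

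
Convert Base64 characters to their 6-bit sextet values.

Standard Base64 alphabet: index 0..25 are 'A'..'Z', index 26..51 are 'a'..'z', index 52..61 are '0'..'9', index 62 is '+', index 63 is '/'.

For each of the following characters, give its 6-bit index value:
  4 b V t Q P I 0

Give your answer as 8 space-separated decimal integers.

Answer: 56 27 21 45 16 15 8 52

Derivation:
'4': 0..9 range, 52 + ord('4') − ord('0') = 56
'b': a..z range, 26 + ord('b') − ord('a') = 27
'V': A..Z range, ord('V') − ord('A') = 21
't': a..z range, 26 + ord('t') − ord('a') = 45
'Q': A..Z range, ord('Q') − ord('A') = 16
'P': A..Z range, ord('P') − ord('A') = 15
'I': A..Z range, ord('I') − ord('A') = 8
'0': 0..9 range, 52 + ord('0') − ord('0') = 52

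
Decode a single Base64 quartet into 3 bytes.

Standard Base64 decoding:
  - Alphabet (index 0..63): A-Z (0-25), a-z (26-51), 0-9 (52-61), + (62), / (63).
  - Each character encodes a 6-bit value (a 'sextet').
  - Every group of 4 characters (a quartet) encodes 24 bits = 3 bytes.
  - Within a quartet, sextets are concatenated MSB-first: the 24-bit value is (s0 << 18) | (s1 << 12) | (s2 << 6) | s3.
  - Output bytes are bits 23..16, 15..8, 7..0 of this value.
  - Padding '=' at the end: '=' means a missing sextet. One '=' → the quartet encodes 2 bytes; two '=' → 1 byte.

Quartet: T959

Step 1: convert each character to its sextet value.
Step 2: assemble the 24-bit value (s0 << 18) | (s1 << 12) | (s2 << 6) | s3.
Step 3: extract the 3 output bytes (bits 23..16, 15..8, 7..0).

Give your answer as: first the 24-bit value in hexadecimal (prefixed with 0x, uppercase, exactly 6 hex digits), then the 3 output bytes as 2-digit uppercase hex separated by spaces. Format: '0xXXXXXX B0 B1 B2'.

Sextets: T=19, 9=61, 5=57, 9=61
24-bit: (19<<18) | (61<<12) | (57<<6) | 61
      = 0x4C0000 | 0x03D000 | 0x000E40 | 0x00003D
      = 0x4FDE7D
Bytes: (v>>16)&0xFF=4F, (v>>8)&0xFF=DE, v&0xFF=7D

Answer: 0x4FDE7D 4F DE 7D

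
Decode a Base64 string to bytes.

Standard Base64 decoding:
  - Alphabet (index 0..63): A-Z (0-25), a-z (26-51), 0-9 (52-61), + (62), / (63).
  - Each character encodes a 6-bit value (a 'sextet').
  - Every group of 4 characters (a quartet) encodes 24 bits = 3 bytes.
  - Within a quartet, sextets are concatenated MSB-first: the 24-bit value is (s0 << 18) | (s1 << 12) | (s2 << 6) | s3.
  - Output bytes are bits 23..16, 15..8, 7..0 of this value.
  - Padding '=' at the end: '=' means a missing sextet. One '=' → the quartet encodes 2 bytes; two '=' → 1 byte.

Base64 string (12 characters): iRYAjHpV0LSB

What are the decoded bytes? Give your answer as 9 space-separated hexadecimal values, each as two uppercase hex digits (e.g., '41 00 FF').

Answer: 89 16 00 8C 7A 55 D0 B4 81

Derivation:
After char 0 ('i'=34): chars_in_quartet=1 acc=0x22 bytes_emitted=0
After char 1 ('R'=17): chars_in_quartet=2 acc=0x891 bytes_emitted=0
After char 2 ('Y'=24): chars_in_quartet=3 acc=0x22458 bytes_emitted=0
After char 3 ('A'=0): chars_in_quartet=4 acc=0x891600 -> emit 89 16 00, reset; bytes_emitted=3
After char 4 ('j'=35): chars_in_quartet=1 acc=0x23 bytes_emitted=3
After char 5 ('H'=7): chars_in_quartet=2 acc=0x8C7 bytes_emitted=3
After char 6 ('p'=41): chars_in_quartet=3 acc=0x231E9 bytes_emitted=3
After char 7 ('V'=21): chars_in_quartet=4 acc=0x8C7A55 -> emit 8C 7A 55, reset; bytes_emitted=6
After char 8 ('0'=52): chars_in_quartet=1 acc=0x34 bytes_emitted=6
After char 9 ('L'=11): chars_in_quartet=2 acc=0xD0B bytes_emitted=6
After char 10 ('S'=18): chars_in_quartet=3 acc=0x342D2 bytes_emitted=6
After char 11 ('B'=1): chars_in_quartet=4 acc=0xD0B481 -> emit D0 B4 81, reset; bytes_emitted=9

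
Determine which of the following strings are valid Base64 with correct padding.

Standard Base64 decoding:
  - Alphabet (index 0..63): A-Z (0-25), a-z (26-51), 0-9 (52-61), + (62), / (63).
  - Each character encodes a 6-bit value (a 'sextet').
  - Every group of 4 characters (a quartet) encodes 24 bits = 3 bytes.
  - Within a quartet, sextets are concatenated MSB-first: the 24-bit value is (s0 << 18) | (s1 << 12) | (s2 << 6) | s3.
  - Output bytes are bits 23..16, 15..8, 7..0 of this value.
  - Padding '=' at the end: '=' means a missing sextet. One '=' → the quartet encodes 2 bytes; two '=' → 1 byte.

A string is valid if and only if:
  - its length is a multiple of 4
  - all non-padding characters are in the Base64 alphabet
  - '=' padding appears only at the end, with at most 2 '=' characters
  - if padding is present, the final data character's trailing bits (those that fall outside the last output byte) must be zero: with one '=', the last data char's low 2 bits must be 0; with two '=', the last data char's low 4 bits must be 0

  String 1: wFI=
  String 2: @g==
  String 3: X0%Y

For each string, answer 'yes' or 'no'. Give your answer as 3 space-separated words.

String 1: 'wFI=' → valid
String 2: '@g==' → invalid (bad char(s): ['@'])
String 3: 'X0%Y' → invalid (bad char(s): ['%'])

Answer: yes no no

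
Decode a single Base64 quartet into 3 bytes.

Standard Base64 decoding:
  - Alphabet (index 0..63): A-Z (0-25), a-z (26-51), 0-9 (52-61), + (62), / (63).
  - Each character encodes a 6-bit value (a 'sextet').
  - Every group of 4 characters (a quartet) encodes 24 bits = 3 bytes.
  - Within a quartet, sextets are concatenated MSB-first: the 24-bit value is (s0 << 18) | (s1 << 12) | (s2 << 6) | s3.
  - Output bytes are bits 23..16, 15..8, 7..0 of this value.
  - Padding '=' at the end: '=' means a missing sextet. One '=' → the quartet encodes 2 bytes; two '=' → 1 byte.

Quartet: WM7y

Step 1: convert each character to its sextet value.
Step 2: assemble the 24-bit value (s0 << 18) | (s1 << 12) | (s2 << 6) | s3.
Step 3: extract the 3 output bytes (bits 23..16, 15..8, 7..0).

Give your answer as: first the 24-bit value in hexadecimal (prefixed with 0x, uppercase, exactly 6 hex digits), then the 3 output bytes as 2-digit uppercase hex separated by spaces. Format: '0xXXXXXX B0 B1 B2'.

Answer: 0x58CEF2 58 CE F2

Derivation:
Sextets: W=22, M=12, 7=59, y=50
24-bit: (22<<18) | (12<<12) | (59<<6) | 50
      = 0x580000 | 0x00C000 | 0x000EC0 | 0x000032
      = 0x58CEF2
Bytes: (v>>16)&0xFF=58, (v>>8)&0xFF=CE, v&0xFF=F2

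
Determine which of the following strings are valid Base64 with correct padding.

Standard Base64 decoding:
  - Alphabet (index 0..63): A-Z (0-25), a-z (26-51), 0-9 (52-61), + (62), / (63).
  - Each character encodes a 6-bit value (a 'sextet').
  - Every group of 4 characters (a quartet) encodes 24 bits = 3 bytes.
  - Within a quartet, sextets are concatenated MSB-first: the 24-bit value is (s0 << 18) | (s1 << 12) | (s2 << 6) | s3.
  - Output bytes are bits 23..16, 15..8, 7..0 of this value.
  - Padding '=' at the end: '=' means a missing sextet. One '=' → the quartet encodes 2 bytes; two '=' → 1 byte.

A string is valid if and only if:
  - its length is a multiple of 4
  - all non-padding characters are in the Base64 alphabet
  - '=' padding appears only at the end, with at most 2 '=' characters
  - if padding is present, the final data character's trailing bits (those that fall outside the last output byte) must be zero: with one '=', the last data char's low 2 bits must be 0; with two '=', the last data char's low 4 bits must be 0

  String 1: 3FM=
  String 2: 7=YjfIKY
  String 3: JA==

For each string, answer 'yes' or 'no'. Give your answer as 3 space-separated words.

Answer: yes no yes

Derivation:
String 1: '3FM=' → valid
String 2: '7=YjfIKY' → invalid (bad char(s): ['=']; '=' in middle)
String 3: 'JA==' → valid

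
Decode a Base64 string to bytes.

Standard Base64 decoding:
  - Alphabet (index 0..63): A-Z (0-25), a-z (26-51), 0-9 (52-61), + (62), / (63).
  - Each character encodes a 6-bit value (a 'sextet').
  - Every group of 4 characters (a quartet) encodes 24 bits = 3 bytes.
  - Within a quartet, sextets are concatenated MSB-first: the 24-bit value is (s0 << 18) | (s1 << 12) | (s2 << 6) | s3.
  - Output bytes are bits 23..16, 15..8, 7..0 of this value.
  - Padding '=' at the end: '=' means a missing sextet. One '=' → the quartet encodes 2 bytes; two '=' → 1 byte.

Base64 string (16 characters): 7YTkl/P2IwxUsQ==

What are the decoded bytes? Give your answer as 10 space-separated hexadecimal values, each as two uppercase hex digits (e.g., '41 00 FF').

After char 0 ('7'=59): chars_in_quartet=1 acc=0x3B bytes_emitted=0
After char 1 ('Y'=24): chars_in_quartet=2 acc=0xED8 bytes_emitted=0
After char 2 ('T'=19): chars_in_quartet=3 acc=0x3B613 bytes_emitted=0
After char 3 ('k'=36): chars_in_quartet=4 acc=0xED84E4 -> emit ED 84 E4, reset; bytes_emitted=3
After char 4 ('l'=37): chars_in_quartet=1 acc=0x25 bytes_emitted=3
After char 5 ('/'=63): chars_in_quartet=2 acc=0x97F bytes_emitted=3
After char 6 ('P'=15): chars_in_quartet=3 acc=0x25FCF bytes_emitted=3
After char 7 ('2'=54): chars_in_quartet=4 acc=0x97F3F6 -> emit 97 F3 F6, reset; bytes_emitted=6
After char 8 ('I'=8): chars_in_quartet=1 acc=0x8 bytes_emitted=6
After char 9 ('w'=48): chars_in_quartet=2 acc=0x230 bytes_emitted=6
After char 10 ('x'=49): chars_in_quartet=3 acc=0x8C31 bytes_emitted=6
After char 11 ('U'=20): chars_in_quartet=4 acc=0x230C54 -> emit 23 0C 54, reset; bytes_emitted=9
After char 12 ('s'=44): chars_in_quartet=1 acc=0x2C bytes_emitted=9
After char 13 ('Q'=16): chars_in_quartet=2 acc=0xB10 bytes_emitted=9
Padding '==': partial quartet acc=0xB10 -> emit B1; bytes_emitted=10

Answer: ED 84 E4 97 F3 F6 23 0C 54 B1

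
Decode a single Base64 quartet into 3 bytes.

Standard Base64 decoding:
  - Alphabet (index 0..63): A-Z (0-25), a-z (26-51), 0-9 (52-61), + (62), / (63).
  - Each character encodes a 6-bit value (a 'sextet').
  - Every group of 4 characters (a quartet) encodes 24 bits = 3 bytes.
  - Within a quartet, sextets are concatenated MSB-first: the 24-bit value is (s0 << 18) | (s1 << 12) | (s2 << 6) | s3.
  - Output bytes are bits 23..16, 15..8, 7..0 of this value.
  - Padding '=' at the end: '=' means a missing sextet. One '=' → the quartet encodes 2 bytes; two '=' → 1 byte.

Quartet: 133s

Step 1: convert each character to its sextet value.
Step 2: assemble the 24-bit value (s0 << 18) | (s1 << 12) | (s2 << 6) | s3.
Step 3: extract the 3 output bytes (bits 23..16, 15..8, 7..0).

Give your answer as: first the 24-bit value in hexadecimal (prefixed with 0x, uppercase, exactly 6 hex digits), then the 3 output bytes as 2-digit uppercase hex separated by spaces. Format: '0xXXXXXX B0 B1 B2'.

Sextets: 1=53, 3=55, 3=55, s=44
24-bit: (53<<18) | (55<<12) | (55<<6) | 44
      = 0xD40000 | 0x037000 | 0x000DC0 | 0x00002C
      = 0xD77DEC
Bytes: (v>>16)&0xFF=D7, (v>>8)&0xFF=7D, v&0xFF=EC

Answer: 0xD77DEC D7 7D EC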